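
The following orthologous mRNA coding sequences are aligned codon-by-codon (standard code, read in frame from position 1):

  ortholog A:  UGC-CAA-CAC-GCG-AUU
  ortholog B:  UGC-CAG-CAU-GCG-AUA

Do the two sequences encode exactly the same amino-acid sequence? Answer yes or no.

Codon 1: UGC Cys / UGC Cys — identical.
Codon 2: CAA Gln / CAG Gln — synonymous.
Codon 3: CAC His / CAU His — synonymous.
Codon 4: GCG Ala / GCG Ala — identical.
Codon 5: AUU Ile / AUA Ile — synonymous.
Nonsynonymous differences: 0 → same protein.

yes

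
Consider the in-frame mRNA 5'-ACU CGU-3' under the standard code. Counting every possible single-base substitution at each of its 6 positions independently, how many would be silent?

Codon 1 (ACU, Thr): 3 synonymous substitutions.
Codon 2 (CGU, Arg): 3 synonymous substitutions.
Total: 3 + 3 = 6.

6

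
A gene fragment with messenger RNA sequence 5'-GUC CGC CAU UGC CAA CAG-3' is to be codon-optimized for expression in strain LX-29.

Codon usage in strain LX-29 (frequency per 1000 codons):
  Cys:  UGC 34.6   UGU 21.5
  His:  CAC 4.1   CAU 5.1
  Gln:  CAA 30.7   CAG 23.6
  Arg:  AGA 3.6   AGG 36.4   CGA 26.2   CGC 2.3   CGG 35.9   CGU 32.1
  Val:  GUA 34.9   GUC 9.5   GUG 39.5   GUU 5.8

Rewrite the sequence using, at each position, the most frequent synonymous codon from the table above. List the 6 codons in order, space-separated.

Codon 1 (Val): best is GUG at 39.5.
Codon 2 (Arg): best is AGG at 36.4.
Codon 3 (His): best is CAU at 5.1.
Codon 4 (Cys): best is UGC at 34.6.
Codon 5 (Gln): best is CAA at 30.7.
Codon 6 (Gln): best is CAA at 30.7.

GUG AGG CAU UGC CAA CAA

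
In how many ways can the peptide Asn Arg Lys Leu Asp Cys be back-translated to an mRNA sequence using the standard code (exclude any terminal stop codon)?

Asn: 2 codons.
Arg: 6 codons.
Lys: 2 codons.
Leu: 6 codons.
Asp: 2 codons.
Cys: 2 codons.
2 × 6 × 2 × 6 × 2 × 2 = 576.

576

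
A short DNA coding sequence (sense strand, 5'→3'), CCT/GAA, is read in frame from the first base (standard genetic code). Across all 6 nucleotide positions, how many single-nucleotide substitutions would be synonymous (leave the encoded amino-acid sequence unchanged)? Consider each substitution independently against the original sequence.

4

Codon 1 (CCT, Pro): 3 synonymous substitutions.
Codon 2 (GAA, Glu): 1 synonymous substitution.
Total: 3 + 1 = 4.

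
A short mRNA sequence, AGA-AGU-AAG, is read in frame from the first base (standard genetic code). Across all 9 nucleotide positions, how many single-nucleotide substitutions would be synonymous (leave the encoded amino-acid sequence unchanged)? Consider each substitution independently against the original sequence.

4

Codon 1 (AGA, Arg): 2 synonymous substitutions.
Codon 2 (AGU, Ser): 1 synonymous substitution.
Codon 3 (AAG, Lys): 1 synonymous substitution.
Total: 2 + 1 + 1 = 4.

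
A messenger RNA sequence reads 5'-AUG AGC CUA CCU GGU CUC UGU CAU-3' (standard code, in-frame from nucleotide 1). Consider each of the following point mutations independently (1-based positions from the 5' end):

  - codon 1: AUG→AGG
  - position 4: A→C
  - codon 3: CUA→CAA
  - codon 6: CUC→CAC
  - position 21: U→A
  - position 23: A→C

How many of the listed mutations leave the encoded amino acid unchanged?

0

Codon 1: AUG (Met) → AGG (Arg) — missense.
Codon 2: AGC (Ser) → CGC (Arg) — missense.
Codon 3: CUA (Leu) → CAA (Gln) — missense.
Codon 6: CUC (Leu) → CAC (His) — missense.
Codon 7: UGU (Cys) → UGA (Stop) — nonsense.
Codon 8: CAU (His) → CCU (Pro) — missense.
Synonymous: 0 of 6.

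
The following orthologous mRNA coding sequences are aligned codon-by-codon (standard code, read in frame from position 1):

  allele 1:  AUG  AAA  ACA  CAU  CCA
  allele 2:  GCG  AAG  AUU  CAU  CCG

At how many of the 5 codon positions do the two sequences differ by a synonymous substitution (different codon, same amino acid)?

Codon 1: AUG Met / GCG Ala — nonsynonymous.
Codon 2: AAA Lys / AAG Lys — synonymous.
Codon 3: ACA Thr / AUU Ile — nonsynonymous.
Codon 4: CAU His / CAU His — identical.
Codon 5: CCA Pro / CCG Pro — synonymous.
Synonymous differences: 2.

2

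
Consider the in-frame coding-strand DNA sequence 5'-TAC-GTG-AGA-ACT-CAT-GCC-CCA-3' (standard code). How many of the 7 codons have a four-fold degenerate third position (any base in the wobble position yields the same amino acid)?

4

Codon 1 TAC (Tyr): third position 2-fold.
Codon 2 GTG (Val): third position 4-fold.
Codon 3 AGA (Arg): third position 2-fold.
Codon 4 ACT (Thr): third position 4-fold.
Codon 5 CAT (His): third position 2-fold.
Codon 6 GCC (Ala): third position 4-fold.
Codon 7 CCA (Pro): third position 4-fold.
Four-fold degenerate third positions: 4.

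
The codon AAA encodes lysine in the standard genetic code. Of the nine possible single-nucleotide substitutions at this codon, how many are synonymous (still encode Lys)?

Position 1: none → 0 synonymous.
Position 2: none → 0 synonymous.
Position 3: AAG → 1 synonymous.
Total: 0 + 0 + 1 = 1.

1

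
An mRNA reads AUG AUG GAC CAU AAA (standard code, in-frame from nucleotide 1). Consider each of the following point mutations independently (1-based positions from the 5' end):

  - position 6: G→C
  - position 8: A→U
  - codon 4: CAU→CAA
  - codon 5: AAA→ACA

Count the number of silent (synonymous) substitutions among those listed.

Codon 2: AUG (Met) → AUC (Ile) — missense.
Codon 3: GAC (Asp) → GUC (Val) — missense.
Codon 4: CAU (His) → CAA (Gln) — missense.
Codon 5: AAA (Lys) → ACA (Thr) — missense.
Synonymous: 0 of 4.

0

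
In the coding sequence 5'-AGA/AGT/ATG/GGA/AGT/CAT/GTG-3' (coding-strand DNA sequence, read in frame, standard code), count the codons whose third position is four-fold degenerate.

2

Codon 1 AGA (Arg): third position 2-fold.
Codon 2 AGT (Ser): third position 2-fold.
Codon 3 ATG (Met): third position 1-fold.
Codon 4 GGA (Gly): third position 4-fold.
Codon 5 AGT (Ser): third position 2-fold.
Codon 6 CAT (His): third position 2-fold.
Codon 7 GTG (Val): third position 4-fold.
Four-fold degenerate third positions: 2.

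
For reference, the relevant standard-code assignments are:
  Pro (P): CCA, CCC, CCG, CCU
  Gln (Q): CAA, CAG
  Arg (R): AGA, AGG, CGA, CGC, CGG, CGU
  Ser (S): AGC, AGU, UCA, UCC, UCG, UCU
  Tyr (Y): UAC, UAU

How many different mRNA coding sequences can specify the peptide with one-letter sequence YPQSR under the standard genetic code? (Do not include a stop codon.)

Tyr: 2 codons.
Pro: 4 codons.
Gln: 2 codons.
Ser: 6 codons.
Arg: 6 codons.
2 × 4 × 2 × 6 × 6 = 576.

576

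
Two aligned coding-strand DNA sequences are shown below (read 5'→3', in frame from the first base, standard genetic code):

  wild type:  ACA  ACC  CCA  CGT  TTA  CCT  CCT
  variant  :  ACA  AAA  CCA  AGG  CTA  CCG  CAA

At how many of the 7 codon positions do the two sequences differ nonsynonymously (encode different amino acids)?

Codon 1: ACA Thr / ACA Thr — identical.
Codon 2: ACC Thr / AAA Lys — nonsynonymous.
Codon 3: CCA Pro / CCA Pro — identical.
Codon 4: CGT Arg / AGG Arg — synonymous.
Codon 5: TTA Leu / CTA Leu — synonymous.
Codon 6: CCT Pro / CCG Pro — synonymous.
Codon 7: CCT Pro / CAA Gln — nonsynonymous.
Nonsynonymous differences: 2.

2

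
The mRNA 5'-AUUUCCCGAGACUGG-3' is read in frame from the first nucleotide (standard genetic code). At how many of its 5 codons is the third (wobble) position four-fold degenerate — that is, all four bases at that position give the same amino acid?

Codon 1 AUU (Ile): third position 3-fold.
Codon 2 UCC (Ser): third position 4-fold.
Codon 3 CGA (Arg): third position 4-fold.
Codon 4 GAC (Asp): third position 2-fold.
Codon 5 UGG (Trp): third position 1-fold.
Four-fold degenerate third positions: 2.

2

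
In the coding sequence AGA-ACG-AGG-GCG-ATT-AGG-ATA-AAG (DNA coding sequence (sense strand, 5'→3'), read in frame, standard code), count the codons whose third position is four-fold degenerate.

2

Codon 1 AGA (Arg): third position 2-fold.
Codon 2 ACG (Thr): third position 4-fold.
Codon 3 AGG (Arg): third position 2-fold.
Codon 4 GCG (Ala): third position 4-fold.
Codon 5 ATT (Ile): third position 3-fold.
Codon 6 AGG (Arg): third position 2-fold.
Codon 7 ATA (Ile): third position 3-fold.
Codon 8 AAG (Lys): third position 2-fold.
Four-fold degenerate third positions: 2.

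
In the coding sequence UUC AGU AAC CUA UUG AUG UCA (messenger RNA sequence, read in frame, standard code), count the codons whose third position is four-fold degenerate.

Codon 1 UUC (Phe): third position 2-fold.
Codon 2 AGU (Ser): third position 2-fold.
Codon 3 AAC (Asn): third position 2-fold.
Codon 4 CUA (Leu): third position 4-fold.
Codon 5 UUG (Leu): third position 2-fold.
Codon 6 AUG (Met): third position 1-fold.
Codon 7 UCA (Ser): third position 4-fold.
Four-fold degenerate third positions: 2.

2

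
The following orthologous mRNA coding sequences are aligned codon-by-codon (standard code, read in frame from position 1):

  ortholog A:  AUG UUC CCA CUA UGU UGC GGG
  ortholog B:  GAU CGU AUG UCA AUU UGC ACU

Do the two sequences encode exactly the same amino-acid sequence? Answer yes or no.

no

Codon 1: AUG Met / GAU Asp — nonsynonymous.
Codon 2: UUC Phe / CGU Arg — nonsynonymous.
Codon 3: CCA Pro / AUG Met — nonsynonymous.
Codon 4: CUA Leu / UCA Ser — nonsynonymous.
Codon 5: UGU Cys / AUU Ile — nonsynonymous.
Codon 6: UGC Cys / UGC Cys — identical.
Codon 7: GGG Gly / ACU Thr — nonsynonymous.
Nonsynonymous differences: 6 → different protein.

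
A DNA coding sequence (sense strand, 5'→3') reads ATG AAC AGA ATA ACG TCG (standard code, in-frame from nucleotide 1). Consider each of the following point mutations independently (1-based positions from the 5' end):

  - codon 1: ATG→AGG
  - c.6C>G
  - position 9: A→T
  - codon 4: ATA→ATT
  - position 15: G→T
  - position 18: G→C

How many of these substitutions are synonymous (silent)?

3

Codon 1: ATG (Met) → AGG (Arg) — missense.
Codon 2: AAC (Asn) → AAG (Lys) — missense.
Codon 3: AGA (Arg) → AGT (Ser) — missense.
Codon 4: ATA (Ile) → ATT (Ile) — synonymous.
Codon 5: ACG (Thr) → ACT (Thr) — synonymous.
Codon 6: TCG (Ser) → TCC (Ser) — synonymous.
Synonymous: 3 of 6.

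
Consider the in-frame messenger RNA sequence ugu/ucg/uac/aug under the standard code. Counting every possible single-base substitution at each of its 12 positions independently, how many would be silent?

Codon 1 (UGU, Cys): 1 synonymous substitution.
Codon 2 (UCG, Ser): 3 synonymous substitutions.
Codon 3 (UAC, Tyr): 1 synonymous substitution.
Codon 4 (AUG, Met): 0 synonymous substitutions.
Total: 1 + 3 + 1 + 0 = 5.

5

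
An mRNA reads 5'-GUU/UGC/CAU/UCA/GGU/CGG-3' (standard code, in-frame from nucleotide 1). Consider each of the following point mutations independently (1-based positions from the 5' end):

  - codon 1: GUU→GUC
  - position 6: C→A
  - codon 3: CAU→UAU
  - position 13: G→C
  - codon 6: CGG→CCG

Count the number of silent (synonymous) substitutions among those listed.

1

Codon 1: GUU (Val) → GUC (Val) — synonymous.
Codon 2: UGC (Cys) → UGA (Stop) — nonsense.
Codon 3: CAU (His) → UAU (Tyr) — missense.
Codon 5: GGU (Gly) → CGU (Arg) — missense.
Codon 6: CGG (Arg) → CCG (Pro) — missense.
Synonymous: 1 of 5.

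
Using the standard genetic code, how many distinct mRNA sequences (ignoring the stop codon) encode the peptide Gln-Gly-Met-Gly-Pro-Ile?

384

Gln: 2 codons.
Gly: 4 codons.
Met: 1 codon.
Gly: 4 codons.
Pro: 4 codons.
Ile: 3 codons.
2 × 4 × 1 × 4 × 4 × 3 = 384.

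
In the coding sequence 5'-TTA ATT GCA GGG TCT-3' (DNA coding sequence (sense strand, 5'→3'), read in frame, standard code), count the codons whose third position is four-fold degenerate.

3

Codon 1 TTA (Leu): third position 2-fold.
Codon 2 ATT (Ile): third position 3-fold.
Codon 3 GCA (Ala): third position 4-fold.
Codon 4 GGG (Gly): third position 4-fold.
Codon 5 TCT (Ser): third position 4-fold.
Four-fold degenerate third positions: 3.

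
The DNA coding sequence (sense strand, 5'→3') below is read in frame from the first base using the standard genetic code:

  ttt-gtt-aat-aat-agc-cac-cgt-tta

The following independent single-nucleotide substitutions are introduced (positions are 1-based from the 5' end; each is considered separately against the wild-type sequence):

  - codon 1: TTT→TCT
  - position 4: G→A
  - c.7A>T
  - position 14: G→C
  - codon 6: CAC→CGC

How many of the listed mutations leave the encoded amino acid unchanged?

0

Codon 1: TTT (Phe) → TCT (Ser) — missense.
Codon 2: GTT (Val) → ATT (Ile) — missense.
Codon 3: AAT (Asn) → TAT (Tyr) — missense.
Codon 5: AGC (Ser) → ACC (Thr) — missense.
Codon 6: CAC (His) → CGC (Arg) — missense.
Synonymous: 0 of 5.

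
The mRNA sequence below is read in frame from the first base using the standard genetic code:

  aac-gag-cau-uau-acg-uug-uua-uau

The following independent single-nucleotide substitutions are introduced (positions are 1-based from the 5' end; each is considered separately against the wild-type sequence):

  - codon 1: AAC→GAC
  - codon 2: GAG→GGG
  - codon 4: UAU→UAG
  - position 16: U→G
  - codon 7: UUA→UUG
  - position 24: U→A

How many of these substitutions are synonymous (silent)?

Codon 1: AAC (Asn) → GAC (Asp) — missense.
Codon 2: GAG (Glu) → GGG (Gly) — missense.
Codon 4: UAU (Tyr) → UAG (Stop) — nonsense.
Codon 6: UUG (Leu) → GUG (Val) — missense.
Codon 7: UUA (Leu) → UUG (Leu) — synonymous.
Codon 8: UAU (Tyr) → UAA (Stop) — nonsense.
Synonymous: 1 of 6.

1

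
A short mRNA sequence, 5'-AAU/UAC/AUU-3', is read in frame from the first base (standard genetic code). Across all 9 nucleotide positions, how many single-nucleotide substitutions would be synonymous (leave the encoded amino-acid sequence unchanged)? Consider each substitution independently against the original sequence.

Codon 1 (AAU, Asn): 1 synonymous substitution.
Codon 2 (UAC, Tyr): 1 synonymous substitution.
Codon 3 (AUU, Ile): 2 synonymous substitutions.
Total: 1 + 1 + 2 = 4.

4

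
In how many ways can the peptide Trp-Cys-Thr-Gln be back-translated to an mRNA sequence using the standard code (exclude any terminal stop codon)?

Trp: 1 codon.
Cys: 2 codons.
Thr: 4 codons.
Gln: 2 codons.
1 × 2 × 4 × 2 = 16.

16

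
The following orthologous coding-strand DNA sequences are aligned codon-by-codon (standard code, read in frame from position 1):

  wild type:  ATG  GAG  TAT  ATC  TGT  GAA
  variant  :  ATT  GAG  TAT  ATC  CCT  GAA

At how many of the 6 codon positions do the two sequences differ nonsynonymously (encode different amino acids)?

Codon 1: ATG Met / ATT Ile — nonsynonymous.
Codon 2: GAG Glu / GAG Glu — identical.
Codon 3: TAT Tyr / TAT Tyr — identical.
Codon 4: ATC Ile / ATC Ile — identical.
Codon 5: TGT Cys / CCT Pro — nonsynonymous.
Codon 6: GAA Glu / GAA Glu — identical.
Nonsynonymous differences: 2.

2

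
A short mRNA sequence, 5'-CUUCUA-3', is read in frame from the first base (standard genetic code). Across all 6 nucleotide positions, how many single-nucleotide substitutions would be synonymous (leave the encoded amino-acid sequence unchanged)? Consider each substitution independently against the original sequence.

Codon 1 (CUU, Leu): 3 synonymous substitutions.
Codon 2 (CUA, Leu): 4 synonymous substitutions.
Total: 3 + 4 = 7.

7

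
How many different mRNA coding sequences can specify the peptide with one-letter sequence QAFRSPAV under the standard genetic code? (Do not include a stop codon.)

Gln: 2 codons.
Ala: 4 codons.
Phe: 2 codons.
Arg: 6 codons.
Ser: 6 codons.
Pro: 4 codons.
Ala: 4 codons.
Val: 4 codons.
2 × 4 × 2 × 6 × 6 × 4 × 4 × 4 = 36864.

36864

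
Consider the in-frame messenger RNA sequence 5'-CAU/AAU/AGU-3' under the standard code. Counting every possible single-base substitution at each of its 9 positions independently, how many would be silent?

Codon 1 (CAU, His): 1 synonymous substitution.
Codon 2 (AAU, Asn): 1 synonymous substitution.
Codon 3 (AGU, Ser): 1 synonymous substitution.
Total: 1 + 1 + 1 = 3.

3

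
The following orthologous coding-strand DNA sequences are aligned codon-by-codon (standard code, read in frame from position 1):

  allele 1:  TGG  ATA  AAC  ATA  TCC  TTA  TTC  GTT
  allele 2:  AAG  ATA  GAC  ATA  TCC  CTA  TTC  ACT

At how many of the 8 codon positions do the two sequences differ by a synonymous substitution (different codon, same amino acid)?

1

Codon 1: TGG Trp / AAG Lys — nonsynonymous.
Codon 2: ATA Ile / ATA Ile — identical.
Codon 3: AAC Asn / GAC Asp — nonsynonymous.
Codon 4: ATA Ile / ATA Ile — identical.
Codon 5: TCC Ser / TCC Ser — identical.
Codon 6: TTA Leu / CTA Leu — synonymous.
Codon 7: TTC Phe / TTC Phe — identical.
Codon 8: GTT Val / ACT Thr — nonsynonymous.
Synonymous differences: 1.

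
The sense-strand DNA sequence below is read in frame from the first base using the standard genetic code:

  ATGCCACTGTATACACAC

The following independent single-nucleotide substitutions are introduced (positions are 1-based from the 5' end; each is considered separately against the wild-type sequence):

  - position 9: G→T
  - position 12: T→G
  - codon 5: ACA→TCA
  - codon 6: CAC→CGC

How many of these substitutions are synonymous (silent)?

1

Codon 3: CTG (Leu) → CTT (Leu) — synonymous.
Codon 4: TAT (Tyr) → TAG (Stop) — nonsense.
Codon 5: ACA (Thr) → TCA (Ser) — missense.
Codon 6: CAC (His) → CGC (Arg) — missense.
Synonymous: 1 of 4.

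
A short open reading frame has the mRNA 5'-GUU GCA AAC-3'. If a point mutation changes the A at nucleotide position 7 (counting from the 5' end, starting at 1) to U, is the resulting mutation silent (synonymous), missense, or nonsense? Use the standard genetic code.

Position 7 falls in codon 3: AAC → Asn.
After the substitution the codon is UAC → Tyr.
Asn ≠ Tyr, so this is a missense mutation.

missense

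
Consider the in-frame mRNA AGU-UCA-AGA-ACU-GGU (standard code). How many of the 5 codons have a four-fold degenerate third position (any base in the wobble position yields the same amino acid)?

3

Codon 1 AGU (Ser): third position 2-fold.
Codon 2 UCA (Ser): third position 4-fold.
Codon 3 AGA (Arg): third position 2-fold.
Codon 4 ACU (Thr): third position 4-fold.
Codon 5 GGU (Gly): third position 4-fold.
Four-fold degenerate third positions: 3.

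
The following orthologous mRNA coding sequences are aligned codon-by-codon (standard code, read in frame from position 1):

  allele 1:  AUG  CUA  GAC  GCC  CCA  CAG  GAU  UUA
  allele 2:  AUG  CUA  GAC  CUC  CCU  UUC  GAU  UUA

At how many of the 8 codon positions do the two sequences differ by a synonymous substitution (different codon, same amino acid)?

Codon 1: AUG Met / AUG Met — identical.
Codon 2: CUA Leu / CUA Leu — identical.
Codon 3: GAC Asp / GAC Asp — identical.
Codon 4: GCC Ala / CUC Leu — nonsynonymous.
Codon 5: CCA Pro / CCU Pro — synonymous.
Codon 6: CAG Gln / UUC Phe — nonsynonymous.
Codon 7: GAU Asp / GAU Asp — identical.
Codon 8: UUA Leu / UUA Leu — identical.
Synonymous differences: 1.

1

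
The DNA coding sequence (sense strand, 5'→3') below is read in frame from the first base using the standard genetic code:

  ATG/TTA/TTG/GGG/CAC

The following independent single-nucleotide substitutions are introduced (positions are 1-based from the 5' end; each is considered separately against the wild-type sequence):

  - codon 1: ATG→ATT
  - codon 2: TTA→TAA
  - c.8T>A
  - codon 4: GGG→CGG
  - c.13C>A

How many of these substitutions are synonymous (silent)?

0

Codon 1: ATG (Met) → ATT (Ile) — missense.
Codon 2: TTA (Leu) → TAA (Stop) — nonsense.
Codon 3: TTG (Leu) → TAG (Stop) — nonsense.
Codon 4: GGG (Gly) → CGG (Arg) — missense.
Codon 5: CAC (His) → AAC (Asn) — missense.
Synonymous: 0 of 5.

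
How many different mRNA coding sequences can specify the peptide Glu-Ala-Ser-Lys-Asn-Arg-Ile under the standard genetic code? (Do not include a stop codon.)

Glu: 2 codons.
Ala: 4 codons.
Ser: 6 codons.
Lys: 2 codons.
Asn: 2 codons.
Arg: 6 codons.
Ile: 3 codons.
2 × 4 × 6 × 2 × 2 × 6 × 3 = 3456.

3456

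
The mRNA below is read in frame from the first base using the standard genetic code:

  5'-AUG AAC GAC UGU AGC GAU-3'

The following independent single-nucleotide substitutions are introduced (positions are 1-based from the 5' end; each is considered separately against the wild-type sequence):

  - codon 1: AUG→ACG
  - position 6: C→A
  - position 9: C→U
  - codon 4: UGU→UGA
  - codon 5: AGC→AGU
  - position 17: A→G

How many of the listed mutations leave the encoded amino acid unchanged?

Codon 1: AUG (Met) → ACG (Thr) — missense.
Codon 2: AAC (Asn) → AAA (Lys) — missense.
Codon 3: GAC (Asp) → GAU (Asp) — synonymous.
Codon 4: UGU (Cys) → UGA (Stop) — nonsense.
Codon 5: AGC (Ser) → AGU (Ser) — synonymous.
Codon 6: GAU (Asp) → GGU (Gly) — missense.
Synonymous: 2 of 6.

2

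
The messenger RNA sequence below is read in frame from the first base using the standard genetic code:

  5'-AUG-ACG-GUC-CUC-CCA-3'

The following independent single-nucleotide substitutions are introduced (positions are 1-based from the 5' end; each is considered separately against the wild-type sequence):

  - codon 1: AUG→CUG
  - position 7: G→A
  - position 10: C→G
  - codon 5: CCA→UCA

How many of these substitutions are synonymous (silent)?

0

Codon 1: AUG (Met) → CUG (Leu) — missense.
Codon 3: GUC (Val) → AUC (Ile) — missense.
Codon 4: CUC (Leu) → GUC (Val) — missense.
Codon 5: CCA (Pro) → UCA (Ser) — missense.
Synonymous: 0 of 4.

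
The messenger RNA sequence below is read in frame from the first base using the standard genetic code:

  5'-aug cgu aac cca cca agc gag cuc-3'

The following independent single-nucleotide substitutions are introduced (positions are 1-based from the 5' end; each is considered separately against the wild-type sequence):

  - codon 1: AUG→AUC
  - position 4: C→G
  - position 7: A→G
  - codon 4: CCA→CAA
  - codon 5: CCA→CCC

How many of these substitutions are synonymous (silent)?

1

Codon 1: AUG (Met) → AUC (Ile) — missense.
Codon 2: CGU (Arg) → GGU (Gly) — missense.
Codon 3: AAC (Asn) → GAC (Asp) — missense.
Codon 4: CCA (Pro) → CAA (Gln) — missense.
Codon 5: CCA (Pro) → CCC (Pro) — synonymous.
Synonymous: 1 of 5.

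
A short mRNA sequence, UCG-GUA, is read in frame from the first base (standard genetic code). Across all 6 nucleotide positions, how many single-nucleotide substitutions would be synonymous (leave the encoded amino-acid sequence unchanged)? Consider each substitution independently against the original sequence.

6

Codon 1 (UCG, Ser): 3 synonymous substitutions.
Codon 2 (GUA, Val): 3 synonymous substitutions.
Total: 3 + 3 = 6.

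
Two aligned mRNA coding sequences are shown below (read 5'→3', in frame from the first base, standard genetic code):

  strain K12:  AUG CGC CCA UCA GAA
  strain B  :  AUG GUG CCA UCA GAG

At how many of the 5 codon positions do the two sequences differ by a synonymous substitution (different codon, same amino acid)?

Codon 1: AUG Met / AUG Met — identical.
Codon 2: CGC Arg / GUG Val — nonsynonymous.
Codon 3: CCA Pro / CCA Pro — identical.
Codon 4: UCA Ser / UCA Ser — identical.
Codon 5: GAA Glu / GAG Glu — synonymous.
Synonymous differences: 1.

1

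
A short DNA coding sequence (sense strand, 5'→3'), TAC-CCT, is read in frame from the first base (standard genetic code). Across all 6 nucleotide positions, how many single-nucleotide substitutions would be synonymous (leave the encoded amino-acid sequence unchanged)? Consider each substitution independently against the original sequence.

Codon 1 (TAC, Tyr): 1 synonymous substitution.
Codon 2 (CCT, Pro): 3 synonymous substitutions.
Total: 1 + 3 = 4.

4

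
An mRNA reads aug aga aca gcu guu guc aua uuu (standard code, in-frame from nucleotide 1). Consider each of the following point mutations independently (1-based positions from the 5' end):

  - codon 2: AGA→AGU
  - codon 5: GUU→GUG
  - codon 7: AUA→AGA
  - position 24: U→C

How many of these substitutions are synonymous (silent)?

Codon 2: AGA (Arg) → AGU (Ser) — missense.
Codon 5: GUU (Val) → GUG (Val) — synonymous.
Codon 7: AUA (Ile) → AGA (Arg) — missense.
Codon 8: UUU (Phe) → UUC (Phe) — synonymous.
Synonymous: 2 of 4.

2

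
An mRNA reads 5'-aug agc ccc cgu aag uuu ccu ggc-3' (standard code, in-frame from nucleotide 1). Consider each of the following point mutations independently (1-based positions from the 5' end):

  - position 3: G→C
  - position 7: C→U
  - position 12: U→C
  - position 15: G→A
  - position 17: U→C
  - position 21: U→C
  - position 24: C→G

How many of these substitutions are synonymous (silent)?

Codon 1: AUG (Met) → AUC (Ile) — missense.
Codon 3: CCC (Pro) → UCC (Ser) — missense.
Codon 4: CGU (Arg) → CGC (Arg) — synonymous.
Codon 5: AAG (Lys) → AAA (Lys) — synonymous.
Codon 6: UUU (Phe) → UCU (Ser) — missense.
Codon 7: CCU (Pro) → CCC (Pro) — synonymous.
Codon 8: GGC (Gly) → GGG (Gly) — synonymous.
Synonymous: 4 of 7.

4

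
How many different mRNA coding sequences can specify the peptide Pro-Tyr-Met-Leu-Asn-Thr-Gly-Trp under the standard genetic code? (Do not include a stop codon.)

Pro: 4 codons.
Tyr: 2 codons.
Met: 1 codon.
Leu: 6 codons.
Asn: 2 codons.
Thr: 4 codons.
Gly: 4 codons.
Trp: 1 codon.
4 × 2 × 1 × 6 × 2 × 4 × 4 × 1 = 1536.

1536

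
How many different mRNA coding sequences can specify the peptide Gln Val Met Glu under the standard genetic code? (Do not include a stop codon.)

Gln: 2 codons.
Val: 4 codons.
Met: 1 codon.
Glu: 2 codons.
2 × 4 × 1 × 2 = 16.

16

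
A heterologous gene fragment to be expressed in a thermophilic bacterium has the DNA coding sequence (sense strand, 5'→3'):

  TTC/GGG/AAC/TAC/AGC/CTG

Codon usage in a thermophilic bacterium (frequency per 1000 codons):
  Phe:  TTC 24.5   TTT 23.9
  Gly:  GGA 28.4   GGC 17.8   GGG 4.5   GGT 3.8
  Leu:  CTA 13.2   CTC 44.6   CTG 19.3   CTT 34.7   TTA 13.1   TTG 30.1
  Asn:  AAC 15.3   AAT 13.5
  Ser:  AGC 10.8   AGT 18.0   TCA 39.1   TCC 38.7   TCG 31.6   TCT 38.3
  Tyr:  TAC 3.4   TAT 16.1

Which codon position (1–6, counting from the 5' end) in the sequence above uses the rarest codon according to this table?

4

Codon 1 TTC (Phe): 24.5 per 1000.
Codon 2 GGG (Gly): 4.5 per 1000.
Codon 3 AAC (Asn): 15.3 per 1000.
Codon 4 TAC (Tyr): 3.4 per 1000.
Codon 5 AGC (Ser): 10.8 per 1000.
Codon 6 CTG (Leu): 19.3 per 1000.
Lowest frequency is 3.4 at codon 4.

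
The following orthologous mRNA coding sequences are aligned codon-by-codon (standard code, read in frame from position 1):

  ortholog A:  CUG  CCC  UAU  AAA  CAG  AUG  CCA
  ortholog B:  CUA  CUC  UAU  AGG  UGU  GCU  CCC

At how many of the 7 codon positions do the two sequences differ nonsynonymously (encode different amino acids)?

4

Codon 1: CUG Leu / CUA Leu — synonymous.
Codon 2: CCC Pro / CUC Leu — nonsynonymous.
Codon 3: UAU Tyr / UAU Tyr — identical.
Codon 4: AAA Lys / AGG Arg — nonsynonymous.
Codon 5: CAG Gln / UGU Cys — nonsynonymous.
Codon 6: AUG Met / GCU Ala — nonsynonymous.
Codon 7: CCA Pro / CCC Pro — synonymous.
Nonsynonymous differences: 4.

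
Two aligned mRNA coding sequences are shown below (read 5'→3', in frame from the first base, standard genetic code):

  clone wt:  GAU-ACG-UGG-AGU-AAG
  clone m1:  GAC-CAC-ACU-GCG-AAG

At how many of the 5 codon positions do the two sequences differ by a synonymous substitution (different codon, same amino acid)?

1

Codon 1: GAU Asp / GAC Asp — synonymous.
Codon 2: ACG Thr / CAC His — nonsynonymous.
Codon 3: UGG Trp / ACU Thr — nonsynonymous.
Codon 4: AGU Ser / GCG Ala — nonsynonymous.
Codon 5: AAG Lys / AAG Lys — identical.
Synonymous differences: 1.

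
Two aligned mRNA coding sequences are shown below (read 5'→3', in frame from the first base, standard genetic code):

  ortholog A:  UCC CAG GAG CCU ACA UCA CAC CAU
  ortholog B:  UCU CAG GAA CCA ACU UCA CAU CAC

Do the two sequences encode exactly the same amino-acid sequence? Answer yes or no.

Codon 1: UCC Ser / UCU Ser — synonymous.
Codon 2: CAG Gln / CAG Gln — identical.
Codon 3: GAG Glu / GAA Glu — synonymous.
Codon 4: CCU Pro / CCA Pro — synonymous.
Codon 5: ACA Thr / ACU Thr — synonymous.
Codon 6: UCA Ser / UCA Ser — identical.
Codon 7: CAC His / CAU His — synonymous.
Codon 8: CAU His / CAC His — synonymous.
Nonsynonymous differences: 0 → same protein.

yes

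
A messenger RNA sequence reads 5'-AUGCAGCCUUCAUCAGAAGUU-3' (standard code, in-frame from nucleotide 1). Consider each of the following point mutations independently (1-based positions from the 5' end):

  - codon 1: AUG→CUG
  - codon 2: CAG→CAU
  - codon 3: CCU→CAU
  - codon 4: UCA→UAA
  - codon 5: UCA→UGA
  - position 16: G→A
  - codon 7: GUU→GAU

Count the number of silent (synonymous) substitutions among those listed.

0

Codon 1: AUG (Met) → CUG (Leu) — missense.
Codon 2: CAG (Gln) → CAU (His) — missense.
Codon 3: CCU (Pro) → CAU (His) — missense.
Codon 4: UCA (Ser) → UAA (Stop) — nonsense.
Codon 5: UCA (Ser) → UGA (Stop) — nonsense.
Codon 6: GAA (Glu) → AAA (Lys) — missense.
Codon 7: GUU (Val) → GAU (Asp) — missense.
Synonymous: 0 of 7.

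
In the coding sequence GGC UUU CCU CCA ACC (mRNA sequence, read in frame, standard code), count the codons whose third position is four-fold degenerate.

4

Codon 1 GGC (Gly): third position 4-fold.
Codon 2 UUU (Phe): third position 2-fold.
Codon 3 CCU (Pro): third position 4-fold.
Codon 4 CCA (Pro): third position 4-fold.
Codon 5 ACC (Thr): third position 4-fold.
Four-fold degenerate third positions: 4.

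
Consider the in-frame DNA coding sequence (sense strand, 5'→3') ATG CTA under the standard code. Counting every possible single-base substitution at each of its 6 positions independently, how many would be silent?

Codon 1 (ATG, Met): 0 synonymous substitutions.
Codon 2 (CTA, Leu): 4 synonymous substitutions.
Total: 0 + 4 = 4.

4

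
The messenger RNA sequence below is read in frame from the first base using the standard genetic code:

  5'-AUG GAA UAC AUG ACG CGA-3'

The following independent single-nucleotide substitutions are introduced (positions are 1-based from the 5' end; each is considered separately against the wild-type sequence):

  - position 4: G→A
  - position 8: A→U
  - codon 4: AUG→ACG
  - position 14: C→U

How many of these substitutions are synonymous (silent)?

0

Codon 2: GAA (Glu) → AAA (Lys) — missense.
Codon 3: UAC (Tyr) → UUC (Phe) — missense.
Codon 4: AUG (Met) → ACG (Thr) — missense.
Codon 5: ACG (Thr) → AUG (Met) — missense.
Synonymous: 0 of 4.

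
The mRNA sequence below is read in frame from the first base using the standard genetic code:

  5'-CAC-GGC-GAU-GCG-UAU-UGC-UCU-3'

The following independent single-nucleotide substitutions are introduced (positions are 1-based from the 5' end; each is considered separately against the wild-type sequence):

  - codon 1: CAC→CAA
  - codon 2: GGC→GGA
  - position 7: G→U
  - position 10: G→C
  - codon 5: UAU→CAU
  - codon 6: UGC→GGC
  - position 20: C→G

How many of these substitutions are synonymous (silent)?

1

Codon 1: CAC (His) → CAA (Gln) — missense.
Codon 2: GGC (Gly) → GGA (Gly) — synonymous.
Codon 3: GAU (Asp) → UAU (Tyr) — missense.
Codon 4: GCG (Ala) → CCG (Pro) — missense.
Codon 5: UAU (Tyr) → CAU (His) — missense.
Codon 6: UGC (Cys) → GGC (Gly) — missense.
Codon 7: UCU (Ser) → UGU (Cys) — missense.
Synonymous: 1 of 7.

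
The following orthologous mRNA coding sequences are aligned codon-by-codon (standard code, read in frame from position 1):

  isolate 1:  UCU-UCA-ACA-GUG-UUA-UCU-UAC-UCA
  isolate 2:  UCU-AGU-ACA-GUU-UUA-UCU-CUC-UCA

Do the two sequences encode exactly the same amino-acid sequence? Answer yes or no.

Codon 1: UCU Ser / UCU Ser — identical.
Codon 2: UCA Ser / AGU Ser — synonymous.
Codon 3: ACA Thr / ACA Thr — identical.
Codon 4: GUG Val / GUU Val — synonymous.
Codon 5: UUA Leu / UUA Leu — identical.
Codon 6: UCU Ser / UCU Ser — identical.
Codon 7: UAC Tyr / CUC Leu — nonsynonymous.
Codon 8: UCA Ser / UCA Ser — identical.
Nonsynonymous differences: 1 → different protein.

no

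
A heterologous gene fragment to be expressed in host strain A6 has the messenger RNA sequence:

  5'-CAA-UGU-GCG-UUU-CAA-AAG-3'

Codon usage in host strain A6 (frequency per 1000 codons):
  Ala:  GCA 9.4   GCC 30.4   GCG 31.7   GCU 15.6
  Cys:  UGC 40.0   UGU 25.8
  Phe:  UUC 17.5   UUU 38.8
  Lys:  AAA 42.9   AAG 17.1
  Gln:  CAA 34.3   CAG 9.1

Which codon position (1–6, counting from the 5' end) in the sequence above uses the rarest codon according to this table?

Codon 1 CAA (Gln): 34.3 per 1000.
Codon 2 UGU (Cys): 25.8 per 1000.
Codon 3 GCG (Ala): 31.7 per 1000.
Codon 4 UUU (Phe): 38.8 per 1000.
Codon 5 CAA (Gln): 34.3 per 1000.
Codon 6 AAG (Lys): 17.1 per 1000.
Lowest frequency is 17.1 at codon 6.

6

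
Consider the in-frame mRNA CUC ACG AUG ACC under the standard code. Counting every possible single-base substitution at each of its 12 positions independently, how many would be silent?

Codon 1 (CUC, Leu): 3 synonymous substitutions.
Codon 2 (ACG, Thr): 3 synonymous substitutions.
Codon 3 (AUG, Met): 0 synonymous substitutions.
Codon 4 (ACC, Thr): 3 synonymous substitutions.
Total: 3 + 3 + 0 + 3 = 9.

9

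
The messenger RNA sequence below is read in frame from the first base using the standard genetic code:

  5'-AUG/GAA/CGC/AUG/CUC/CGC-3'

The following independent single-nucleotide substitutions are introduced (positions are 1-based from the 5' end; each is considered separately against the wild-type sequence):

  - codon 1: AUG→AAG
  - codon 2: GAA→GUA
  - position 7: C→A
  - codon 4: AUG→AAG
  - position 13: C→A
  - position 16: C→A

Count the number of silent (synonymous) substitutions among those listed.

0

Codon 1: AUG (Met) → AAG (Lys) — missense.
Codon 2: GAA (Glu) → GUA (Val) — missense.
Codon 3: CGC (Arg) → AGC (Ser) — missense.
Codon 4: AUG (Met) → AAG (Lys) — missense.
Codon 5: CUC (Leu) → AUC (Ile) — missense.
Codon 6: CGC (Arg) → AGC (Ser) — missense.
Synonymous: 0 of 6.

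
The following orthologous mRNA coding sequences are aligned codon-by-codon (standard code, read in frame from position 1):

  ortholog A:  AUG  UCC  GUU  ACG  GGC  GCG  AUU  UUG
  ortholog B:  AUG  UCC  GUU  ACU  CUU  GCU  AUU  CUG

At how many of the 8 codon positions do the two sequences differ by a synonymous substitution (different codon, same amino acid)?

Codon 1: AUG Met / AUG Met — identical.
Codon 2: UCC Ser / UCC Ser — identical.
Codon 3: GUU Val / GUU Val — identical.
Codon 4: ACG Thr / ACU Thr — synonymous.
Codon 5: GGC Gly / CUU Leu — nonsynonymous.
Codon 6: GCG Ala / GCU Ala — synonymous.
Codon 7: AUU Ile / AUU Ile — identical.
Codon 8: UUG Leu / CUG Leu — synonymous.
Synonymous differences: 3.

3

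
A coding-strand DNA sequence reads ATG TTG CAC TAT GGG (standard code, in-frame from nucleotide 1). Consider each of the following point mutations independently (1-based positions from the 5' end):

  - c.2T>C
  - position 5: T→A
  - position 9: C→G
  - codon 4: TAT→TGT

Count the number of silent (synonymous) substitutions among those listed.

Codon 1: ATG (Met) → ACG (Thr) — missense.
Codon 2: TTG (Leu) → TAG (Stop) — nonsense.
Codon 3: CAC (His) → CAG (Gln) — missense.
Codon 4: TAT (Tyr) → TGT (Cys) — missense.
Synonymous: 0 of 4.

0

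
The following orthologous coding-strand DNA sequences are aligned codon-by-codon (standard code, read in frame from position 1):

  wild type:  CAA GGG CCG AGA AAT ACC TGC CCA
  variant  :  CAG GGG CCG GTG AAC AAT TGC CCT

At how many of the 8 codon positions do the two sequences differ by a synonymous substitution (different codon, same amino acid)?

Codon 1: CAA Gln / CAG Gln — synonymous.
Codon 2: GGG Gly / GGG Gly — identical.
Codon 3: CCG Pro / CCG Pro — identical.
Codon 4: AGA Arg / GTG Val — nonsynonymous.
Codon 5: AAT Asn / AAC Asn — synonymous.
Codon 6: ACC Thr / AAT Asn — nonsynonymous.
Codon 7: TGC Cys / TGC Cys — identical.
Codon 8: CCA Pro / CCT Pro — synonymous.
Synonymous differences: 3.

3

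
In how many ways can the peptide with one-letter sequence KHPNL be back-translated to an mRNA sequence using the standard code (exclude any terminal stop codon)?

Lys: 2 codons.
His: 2 codons.
Pro: 4 codons.
Asn: 2 codons.
Leu: 6 codons.
2 × 2 × 4 × 2 × 6 = 192.

192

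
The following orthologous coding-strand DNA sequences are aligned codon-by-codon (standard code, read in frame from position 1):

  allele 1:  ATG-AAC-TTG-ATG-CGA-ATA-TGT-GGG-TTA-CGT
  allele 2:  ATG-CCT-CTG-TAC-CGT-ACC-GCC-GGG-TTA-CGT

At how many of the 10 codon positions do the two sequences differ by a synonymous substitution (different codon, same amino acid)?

2

Codon 1: ATG Met / ATG Met — identical.
Codon 2: AAC Asn / CCT Pro — nonsynonymous.
Codon 3: TTG Leu / CTG Leu — synonymous.
Codon 4: ATG Met / TAC Tyr — nonsynonymous.
Codon 5: CGA Arg / CGT Arg — synonymous.
Codon 6: ATA Ile / ACC Thr — nonsynonymous.
Codon 7: TGT Cys / GCC Ala — nonsynonymous.
Codon 8: GGG Gly / GGG Gly — identical.
Codon 9: TTA Leu / TTA Leu — identical.
Codon 10: CGT Arg / CGT Arg — identical.
Synonymous differences: 2.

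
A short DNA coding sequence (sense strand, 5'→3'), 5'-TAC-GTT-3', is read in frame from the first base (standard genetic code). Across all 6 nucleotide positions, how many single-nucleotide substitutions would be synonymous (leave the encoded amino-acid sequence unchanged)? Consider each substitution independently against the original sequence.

Codon 1 (TAC, Tyr): 1 synonymous substitution.
Codon 2 (GTT, Val): 3 synonymous substitutions.
Total: 1 + 3 = 4.

4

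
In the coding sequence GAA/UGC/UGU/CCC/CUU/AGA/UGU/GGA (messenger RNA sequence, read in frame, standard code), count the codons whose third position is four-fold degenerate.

3

Codon 1 GAA (Glu): third position 2-fold.
Codon 2 UGC (Cys): third position 2-fold.
Codon 3 UGU (Cys): third position 2-fold.
Codon 4 CCC (Pro): third position 4-fold.
Codon 5 CUU (Leu): third position 4-fold.
Codon 6 AGA (Arg): third position 2-fold.
Codon 7 UGU (Cys): third position 2-fold.
Codon 8 GGA (Gly): third position 4-fold.
Four-fold degenerate third positions: 3.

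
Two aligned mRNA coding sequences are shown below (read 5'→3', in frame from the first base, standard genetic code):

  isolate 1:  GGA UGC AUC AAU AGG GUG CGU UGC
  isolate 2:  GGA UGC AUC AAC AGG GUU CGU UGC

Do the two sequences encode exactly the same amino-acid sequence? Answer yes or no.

Codon 1: GGA Gly / GGA Gly — identical.
Codon 2: UGC Cys / UGC Cys — identical.
Codon 3: AUC Ile / AUC Ile — identical.
Codon 4: AAU Asn / AAC Asn — synonymous.
Codon 5: AGG Arg / AGG Arg — identical.
Codon 6: GUG Val / GUU Val — synonymous.
Codon 7: CGU Arg / CGU Arg — identical.
Codon 8: UGC Cys / UGC Cys — identical.
Nonsynonymous differences: 0 → same protein.

yes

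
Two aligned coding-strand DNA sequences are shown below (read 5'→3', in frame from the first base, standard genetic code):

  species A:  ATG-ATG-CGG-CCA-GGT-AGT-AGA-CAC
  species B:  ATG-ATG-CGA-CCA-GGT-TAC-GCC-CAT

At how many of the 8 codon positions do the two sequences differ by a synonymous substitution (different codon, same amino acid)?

2

Codon 1: ATG Met / ATG Met — identical.
Codon 2: ATG Met / ATG Met — identical.
Codon 3: CGG Arg / CGA Arg — synonymous.
Codon 4: CCA Pro / CCA Pro — identical.
Codon 5: GGT Gly / GGT Gly — identical.
Codon 6: AGT Ser / TAC Tyr — nonsynonymous.
Codon 7: AGA Arg / GCC Ala — nonsynonymous.
Codon 8: CAC His / CAT His — synonymous.
Synonymous differences: 2.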